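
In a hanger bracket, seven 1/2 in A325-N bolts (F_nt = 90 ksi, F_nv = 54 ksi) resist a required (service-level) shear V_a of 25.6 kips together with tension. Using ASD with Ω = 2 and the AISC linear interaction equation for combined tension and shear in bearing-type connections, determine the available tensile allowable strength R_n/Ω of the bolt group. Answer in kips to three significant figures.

A_b = π·0.5²/4 = 0.1963 in²; f_rv = 25.6 / (7 × 0.1963) = 18.63 ksi.
F'_nt = 1.3 F_nt − (Ω F_nt / F_nv) f_rv = 1.3·90 − (2·90/54)·18.63 = 54.91 ksi, capped at F_nt → F'_nt = 54.91 ksi.
R_n = F'_nt · A_b · n = 54.91 × 0.1963 × 7 = 75.48 kips.
Allowable strength R_n/Ω = 75.48 / 2 = 37.7 kips.

37.7 kips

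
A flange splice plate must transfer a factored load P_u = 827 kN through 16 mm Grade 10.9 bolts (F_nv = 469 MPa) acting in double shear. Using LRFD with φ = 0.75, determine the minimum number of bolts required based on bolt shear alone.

6 bolts

A_b = π·16²/4 = 201.1 mm².
Per-bolt design strength φR_n = 0.75 × 469 × 201.1 × 2 / 1000 = 141.4 kN.
n ≥ 827 / 141.4 = 5.847 → use 6 bolts.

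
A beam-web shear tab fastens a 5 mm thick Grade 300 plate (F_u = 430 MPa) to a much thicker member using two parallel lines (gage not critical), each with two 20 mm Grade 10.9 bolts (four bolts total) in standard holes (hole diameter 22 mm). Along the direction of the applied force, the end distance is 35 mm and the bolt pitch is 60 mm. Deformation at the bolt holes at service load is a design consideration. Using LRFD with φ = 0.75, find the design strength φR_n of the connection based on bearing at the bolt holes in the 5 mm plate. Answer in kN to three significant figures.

Per bolt r_n = 1.2 l_c t F_u ≤ 2.4 d t F_u; upper limit = 2.4 × 20 × 5 × 430 / 1000 = 103.2 kN.
Edge bolt: l_c = 35 − 22/2 = 24 mm → 1.2 × 24 × 5 × 430 / 1000 = 61.92 → r_n = 61.92 kN.
Interior bolts: l_c = 60 − 22 = 38 mm → 1.2 × 38 × 5 × 430 / 1000 = 98.04 → r_n = 98.04 kN.
R_n = 2 × 61.92 + 2 × 98.04 = 319.9 kN.
Design strength φR_n = 0.75 × 319.9 = 240 kN.

240 kN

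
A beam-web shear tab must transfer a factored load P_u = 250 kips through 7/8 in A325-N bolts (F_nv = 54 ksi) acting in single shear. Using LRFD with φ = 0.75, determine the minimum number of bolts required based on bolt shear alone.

11 bolts

A_b = π·0.875²/4 = 0.6013 in².
Per-bolt design strength φR_n = 0.75 × 54 × 0.6013 × 1 = 24.35 kips.
n ≥ 250 / 24.35 = 10.27 → use 11 bolts.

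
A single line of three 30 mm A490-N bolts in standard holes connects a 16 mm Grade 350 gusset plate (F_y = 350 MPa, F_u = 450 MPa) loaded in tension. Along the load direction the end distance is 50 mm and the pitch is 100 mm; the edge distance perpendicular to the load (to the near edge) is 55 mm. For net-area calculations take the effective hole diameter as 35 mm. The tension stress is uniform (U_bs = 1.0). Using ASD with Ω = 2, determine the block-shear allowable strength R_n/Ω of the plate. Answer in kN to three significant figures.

Shear plane L_v = 50 + 2·100 = 250 mm; A_gv = 250 × 16 = 4000 mm².
A_nv = (250 − 2.5·35) × 16 = 2600 mm².
A_nt = (55 − 0.5·35) × 16 = 600 mm².
0.6 F_u A_nv = 702 kN; 0.6 F_y A_gv = 840 kN → shear rupture governs the shear term.
R_n = 702 + 1.0 × 450 × 600 / 1000 = 972 kN.
Allowable strength R_n/Ω = 972 / 2 = 486 kN.

486 kN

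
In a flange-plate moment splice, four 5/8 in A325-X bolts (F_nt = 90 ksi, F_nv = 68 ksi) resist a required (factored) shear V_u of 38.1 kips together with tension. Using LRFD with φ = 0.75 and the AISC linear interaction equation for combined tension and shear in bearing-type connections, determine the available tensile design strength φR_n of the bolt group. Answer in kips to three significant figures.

57.3 kips

A_b = π·0.625²/4 = 0.3068 in²; f_rv = 38.1 / (4 × 0.3068) = 31.05 ksi.
F'_nt = 1.3 F_nt − (F_nt / φF_nv) f_rv = 1.3·90 − (90/(0.75·68))·31.05 = 62.21 ksi, capped at F_nt → F'_nt = 62.21 ksi.
R_n = F'_nt · A_b · n = 62.21 × 0.3068 × 4 = 76.35 kips.
Design strength φR_n = 0.75 × 76.35 = 57.3 kips.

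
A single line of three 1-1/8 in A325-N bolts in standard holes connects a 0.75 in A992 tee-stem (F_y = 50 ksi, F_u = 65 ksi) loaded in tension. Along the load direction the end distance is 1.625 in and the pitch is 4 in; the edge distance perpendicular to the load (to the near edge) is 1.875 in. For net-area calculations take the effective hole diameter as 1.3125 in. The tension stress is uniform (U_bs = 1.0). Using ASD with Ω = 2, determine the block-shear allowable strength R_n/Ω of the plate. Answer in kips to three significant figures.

Shear plane L_v = 1.625 + 2·4 = 9.625 in; A_gv = 9.625 × 0.75 = 7.219 in².
A_nv = (9.625 − 2.5·1.3125) × 0.75 = 4.758 in².
A_nt = (1.875 − 0.5·1.3125) × 0.75 = 0.9141 in².
0.6 F_u A_nv = 185.6 kips; 0.6 F_y A_gv = 216.6 kips → shear rupture governs the shear term.
R_n = 185.6 + 1.0 × 65 × 0.9141 = 245 kips.
Allowable strength R_n/Ω = 245 / 2 = 122 kips.

122 kips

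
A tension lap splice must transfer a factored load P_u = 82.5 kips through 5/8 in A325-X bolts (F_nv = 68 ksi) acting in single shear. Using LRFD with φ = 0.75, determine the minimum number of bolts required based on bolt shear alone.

A_b = π·0.625²/4 = 0.3068 in².
Per-bolt design strength φR_n = 0.75 × 68 × 0.3068 × 1 = 15.65 kips.
n ≥ 82.5 / 15.65 = 5.273 → use 6 bolts.

6 bolts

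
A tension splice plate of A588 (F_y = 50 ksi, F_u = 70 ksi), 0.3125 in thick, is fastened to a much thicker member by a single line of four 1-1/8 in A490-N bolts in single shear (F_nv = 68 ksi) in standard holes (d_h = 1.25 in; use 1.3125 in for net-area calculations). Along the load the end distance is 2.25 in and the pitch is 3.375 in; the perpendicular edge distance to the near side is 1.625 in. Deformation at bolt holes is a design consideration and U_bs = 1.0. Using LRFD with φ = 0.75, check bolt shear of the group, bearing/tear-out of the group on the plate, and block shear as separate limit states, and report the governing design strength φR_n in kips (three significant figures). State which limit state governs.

92.5 kips (block shear governs)

Bolt shear: A_b = π·1.125²/4 = 0.994 in²; R_n = 68 × 0.994 × 4 × 1 = 270.4 kips → 0.75 × 270.4 = 203 kips.
Bearing: edge l_c = 1.625, r_n = 42.66 kips; interior l_c = 2.125, r_n = 55.78 kips; R_n = 42.66 + 3·55.78 = 210 kips → 158 kips.
Block shear: A_gv = 3.867, A_nv = 2.432, A_nt = 0.3027 in²; R_n = min(0.6F_uA_nv, 0.6F_yA_gv) + U_bs·F_u·A_nt = 123.3 kips → 92.5 kips.
Block shear governs: 92.5 kips.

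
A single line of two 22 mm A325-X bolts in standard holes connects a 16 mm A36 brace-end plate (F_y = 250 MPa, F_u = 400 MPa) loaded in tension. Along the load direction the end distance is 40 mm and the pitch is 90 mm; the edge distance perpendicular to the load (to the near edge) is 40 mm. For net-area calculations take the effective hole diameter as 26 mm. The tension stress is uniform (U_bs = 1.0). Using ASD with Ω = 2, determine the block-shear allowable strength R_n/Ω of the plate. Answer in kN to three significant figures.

Shear plane L_v = 40 + 1·90 = 130 mm; A_gv = 130 × 16 = 2080 mm².
A_nv = (130 − 1.5·26) × 16 = 1456 mm².
A_nt = (40 − 0.5·26) × 16 = 432 mm².
0.6 F_u A_nv = 349.4 kN; 0.6 F_y A_gv = 312 kN → shear yielding governs the shear term.
R_n = 312 + 1.0 × 400 × 432 / 1000 = 484.8 kN.
Allowable strength R_n/Ω = 484.8 / 2 = 242 kN.

242 kN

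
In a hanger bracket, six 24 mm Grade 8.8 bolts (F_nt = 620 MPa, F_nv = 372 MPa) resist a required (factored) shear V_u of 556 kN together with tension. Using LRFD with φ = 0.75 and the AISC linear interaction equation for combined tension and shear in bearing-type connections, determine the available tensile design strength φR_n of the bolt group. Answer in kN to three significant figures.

714 kN

A_b = π·24²/4 = 452.4 mm²; f_rv = 556 × 1000 / (6 × 452.4) = 204.8 MPa.
F'_nt = 1.3 F_nt − (F_nt / φF_nv) f_rv = 1.3·620 − (620/(0.75·372))·204.8 = 350.8 MPa, capped at F_nt → F'_nt = 350.8 MPa.
R_n = F'_nt · A_b · n = 350.8 × 452.4 × 6 / 1000 = 952.2 kN.
Design strength φR_n = 0.75 × 952.2 = 714 kN.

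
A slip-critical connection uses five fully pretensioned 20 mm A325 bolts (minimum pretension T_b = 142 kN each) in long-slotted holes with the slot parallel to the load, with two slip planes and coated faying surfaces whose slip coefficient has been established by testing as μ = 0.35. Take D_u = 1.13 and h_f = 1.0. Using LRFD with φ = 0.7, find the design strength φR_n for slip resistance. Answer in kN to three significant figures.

R_n = μ · D_u · h_f · T_b · n_s · n_b = 0.35 × 1.13 × 1.0 × 142 × 2 × 5 = 561.6 kN.
Design strength φR_n = 0.7 × 561.6 = 393 kN.

393 kN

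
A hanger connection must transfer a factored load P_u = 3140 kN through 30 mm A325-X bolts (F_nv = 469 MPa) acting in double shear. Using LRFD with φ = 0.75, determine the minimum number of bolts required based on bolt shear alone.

A_b = π·30²/4 = 706.9 mm².
Per-bolt design strength φR_n = 0.75 × 469 × 706.9 × 2 / 1000 = 497.3 kN.
n ≥ 3140 / 497.3 = 6.314 → use 7 bolts.

7 bolts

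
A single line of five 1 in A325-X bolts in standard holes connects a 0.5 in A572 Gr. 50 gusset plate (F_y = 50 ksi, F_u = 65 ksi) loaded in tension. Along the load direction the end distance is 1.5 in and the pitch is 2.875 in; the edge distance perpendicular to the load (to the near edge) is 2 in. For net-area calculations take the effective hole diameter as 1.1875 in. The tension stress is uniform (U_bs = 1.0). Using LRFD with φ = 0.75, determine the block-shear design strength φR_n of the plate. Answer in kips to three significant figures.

Shear plane L_v = 1.5 + 4·2.875 = 13 in; A_gv = 13 × 0.5 = 6.5 in².
A_nv = (13 − 4.5·1.1875) × 0.5 = 3.828 in².
A_nt = (2 − 0.5·1.1875) × 0.5 = 0.7031 in².
0.6 F_u A_nv = 149.3 kips; 0.6 F_y A_gv = 195 kips → shear rupture governs the shear term.
R_n = 149.3 + 1.0 × 65 × 0.7031 = 195 kips.
Design strength φR_n = 0.75 × 195 = 146 kips.

146 kips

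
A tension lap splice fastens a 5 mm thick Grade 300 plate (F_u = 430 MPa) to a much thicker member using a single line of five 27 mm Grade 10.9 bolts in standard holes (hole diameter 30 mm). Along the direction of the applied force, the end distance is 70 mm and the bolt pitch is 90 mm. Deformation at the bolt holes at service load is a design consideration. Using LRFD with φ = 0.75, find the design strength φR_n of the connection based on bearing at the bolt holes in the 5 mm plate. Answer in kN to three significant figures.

Per bolt r_n = 1.2 l_c t F_u ≤ 2.4 d t F_u; upper limit = 2.4 × 27 × 5 × 430 / 1000 = 139.3 kN.
Edge bolt: l_c = 70 − 30/2 = 55 mm → 1.2 × 55 × 5 × 430 / 1000 = 141.9 → r_n = 139.3 kN.
Interior bolts: l_c = 90 − 30 = 60 mm → 1.2 × 60 × 5 × 430 / 1000 = 154.8 → r_n = 139.3 kN.
R_n = 1 × 139.3 + 4 × 139.3 = 696.6 kN.
Design strength φR_n = 0.75 × 696.6 = 522 kN.

522 kN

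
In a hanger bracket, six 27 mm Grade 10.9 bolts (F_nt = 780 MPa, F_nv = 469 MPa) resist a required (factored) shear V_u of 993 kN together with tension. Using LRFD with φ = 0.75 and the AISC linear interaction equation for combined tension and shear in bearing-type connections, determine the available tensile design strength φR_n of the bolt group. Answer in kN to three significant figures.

961 kN

A_b = π·27²/4 = 572.6 mm²; f_rv = 993 × 1000 / (6 × 572.6) = 289.1 MPa.
F'_nt = 1.3 F_nt − (F_nt / φF_nv) f_rv = 1.3·780 − (780/(0.75·469))·289.1 = 373 MPa, capped at F_nt → F'_nt = 373 MPa.
R_n = F'_nt · A_b · n = 373 × 572.6 × 6 / 1000 = 1281 kN.
Design strength φR_n = 0.75 × 1281 = 961 kN.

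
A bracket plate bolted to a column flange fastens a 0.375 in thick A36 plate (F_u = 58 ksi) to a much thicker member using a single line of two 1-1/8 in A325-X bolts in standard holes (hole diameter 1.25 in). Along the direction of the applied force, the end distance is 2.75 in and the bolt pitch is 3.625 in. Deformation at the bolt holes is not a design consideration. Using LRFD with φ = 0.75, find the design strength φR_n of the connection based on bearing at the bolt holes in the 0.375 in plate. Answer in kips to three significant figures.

107 kips

Per bolt r_n = 1.5 l_c t F_u ≤ 3.0 d t F_u; upper limit = 3.0 × 1.125 × 0.375 × 58 = 73.41 kips.
Edge bolt: l_c = 2.75 − 1.25/2 = 2.125 in → 1.5 × 2.125 × 0.375 × 58 = 69.33 → r_n = 69.33 kips.
Interior bolts: l_c = 3.625 − 1.25 = 2.375 in → 1.5 × 2.375 × 0.375 × 58 = 77.48 → r_n = 73.41 kips.
R_n = 1 × 69.33 + 1 × 73.41 = 142.7 kips.
Design strength φR_n = 0.75 × 142.7 = 107 kips.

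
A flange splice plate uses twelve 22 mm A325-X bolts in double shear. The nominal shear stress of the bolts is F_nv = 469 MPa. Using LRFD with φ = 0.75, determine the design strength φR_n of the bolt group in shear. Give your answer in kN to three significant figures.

A_b = π × 22² / 4 = 380.1 mm².
R_n = F_nv · A_b · n · n_s = 469 × 380.1 × 12 × 2 / 1000 = 4279 kN.
Design strength φR_n = 0.75 × 4279 = 3210 kN.

3210 kN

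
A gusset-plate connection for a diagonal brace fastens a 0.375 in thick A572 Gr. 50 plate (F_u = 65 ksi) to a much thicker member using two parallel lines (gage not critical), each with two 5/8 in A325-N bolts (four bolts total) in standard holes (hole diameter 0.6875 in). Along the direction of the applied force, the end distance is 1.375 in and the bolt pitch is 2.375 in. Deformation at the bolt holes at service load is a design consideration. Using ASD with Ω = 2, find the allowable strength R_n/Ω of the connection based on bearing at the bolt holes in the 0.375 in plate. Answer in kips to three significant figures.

Per bolt r_n = 1.2 l_c t F_u ≤ 2.4 d t F_u; upper limit = 2.4 × 0.625 × 0.375 × 65 = 36.56 kips.
Edge bolt: l_c = 1.375 − 0.6875/2 = 1.031 in → 1.2 × 1.031 × 0.375 × 65 = 30.16 → r_n = 30.16 kips.
Interior bolts: l_c = 2.375 − 0.6875 = 1.688 in → 1.2 × 1.688 × 0.375 × 65 = 49.36 → r_n = 36.56 kips.
R_n = 2 × 30.16 + 2 × 36.56 = 133.5 kips.
Allowable strength R_n/Ω = 133.5 / 2 = 66.7 kips.

66.7 kips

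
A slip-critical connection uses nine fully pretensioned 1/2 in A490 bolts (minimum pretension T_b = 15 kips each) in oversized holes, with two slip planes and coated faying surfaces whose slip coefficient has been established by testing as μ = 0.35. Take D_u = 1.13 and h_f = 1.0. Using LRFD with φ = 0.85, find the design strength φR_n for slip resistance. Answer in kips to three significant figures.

90.8 kips

R_n = μ · D_u · h_f · T_b · n_s · n_b = 0.35 × 1.13 × 1.0 × 15 × 2 × 9 = 106.8 kips.
Design strength φR_n = 0.85 × 106.8 = 90.8 kips.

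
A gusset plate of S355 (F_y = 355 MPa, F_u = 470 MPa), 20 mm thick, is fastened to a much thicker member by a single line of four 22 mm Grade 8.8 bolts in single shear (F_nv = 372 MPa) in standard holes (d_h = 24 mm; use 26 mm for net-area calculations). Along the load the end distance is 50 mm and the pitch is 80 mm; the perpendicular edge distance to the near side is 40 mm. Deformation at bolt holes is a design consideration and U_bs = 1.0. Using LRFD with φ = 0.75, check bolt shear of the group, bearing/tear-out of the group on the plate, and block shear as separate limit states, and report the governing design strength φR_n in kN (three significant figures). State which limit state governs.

424 kN (bolt shear governs)

Bolt shear: A_b = π·22²/4 = 380.1 mm²; R_n = 372 × 380.1 × 4 × 1 / 1000 = 565.6 kN → 0.75 × 565.6 = 424 kN.
Bearing: edge l_c = 38, r_n = 428.6 kN; interior l_c = 56, r_n = 496.3 kN; R_n = 428.6 + 3·496.3 = 1918 kN → 1440 kN.
Block shear: A_gv = 5800, A_nv = 3980, A_nt = 540 mm²; R_n = min(0.6F_uA_nv, 0.6F_yA_gv) + U_bs·F_u·A_nt = 1376 kN → 1030 kN.
Bolt shear governs: 424 kN.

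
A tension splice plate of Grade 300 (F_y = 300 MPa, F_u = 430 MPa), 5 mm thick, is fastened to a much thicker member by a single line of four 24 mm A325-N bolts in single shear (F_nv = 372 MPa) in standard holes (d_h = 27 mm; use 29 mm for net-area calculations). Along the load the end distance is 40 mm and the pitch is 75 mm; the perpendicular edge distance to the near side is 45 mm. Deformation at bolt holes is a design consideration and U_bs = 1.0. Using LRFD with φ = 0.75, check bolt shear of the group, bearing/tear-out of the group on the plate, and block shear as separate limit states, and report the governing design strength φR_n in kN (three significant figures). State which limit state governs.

207 kN (block shear governs)

Bolt shear: A_b = π·24²/4 = 452.4 mm²; R_n = 372 × 452.4 × 4 × 1 / 1000 = 673.2 kN → 0.75 × 673.2 = 505 kN.
Bearing: edge l_c = 26.5, r_n = 68.37 kN; interior l_c = 48, r_n = 123.8 kN; R_n = 68.37 + 3·123.8 = 439.9 kN → 330 kN.
Block shear: A_gv = 1325, A_nv = 817.5, A_nt = 152.5 mm²; R_n = min(0.6F_uA_nv, 0.6F_yA_gv) + U_bs·F_u·A_nt = 276.5 kN → 207 kN.
Block shear governs: 207 kN.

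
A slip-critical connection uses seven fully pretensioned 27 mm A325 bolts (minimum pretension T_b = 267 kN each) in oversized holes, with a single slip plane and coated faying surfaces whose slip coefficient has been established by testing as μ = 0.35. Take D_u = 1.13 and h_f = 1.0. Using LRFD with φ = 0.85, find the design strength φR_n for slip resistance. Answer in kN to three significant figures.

628 kN

R_n = μ · D_u · h_f · T_b · n_s · n_b = 0.35 × 1.13 × 1.0 × 267 × 1 × 7 = 739.2 kN.
Design strength φR_n = 0.85 × 739.2 = 628 kN.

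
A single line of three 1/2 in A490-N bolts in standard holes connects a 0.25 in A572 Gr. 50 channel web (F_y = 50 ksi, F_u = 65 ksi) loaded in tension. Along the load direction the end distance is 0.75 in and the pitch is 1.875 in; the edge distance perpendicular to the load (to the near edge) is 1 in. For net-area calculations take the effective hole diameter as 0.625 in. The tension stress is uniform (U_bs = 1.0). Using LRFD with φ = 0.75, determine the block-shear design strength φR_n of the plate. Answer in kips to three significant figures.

Shear plane L_v = 0.75 + 2·1.875 = 4.5 in; A_gv = 4.5 × 0.25 = 1.125 in².
A_nv = (4.5 − 2.5·0.625) × 0.25 = 0.7344 in².
A_nt = (1 − 0.5·0.625) × 0.25 = 0.1719 in².
0.6 F_u A_nv = 28.64 kips; 0.6 F_y A_gv = 33.75 kips → shear rupture governs the shear term.
R_n = 28.64 + 1.0 × 65 × 0.1719 = 39.81 kips.
Design strength φR_n = 0.75 × 39.81 = 29.9 kips.

29.9 kips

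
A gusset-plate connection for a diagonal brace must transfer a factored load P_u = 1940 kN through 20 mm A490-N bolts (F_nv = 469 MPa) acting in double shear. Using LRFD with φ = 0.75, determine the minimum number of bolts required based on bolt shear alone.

A_b = π·20²/4 = 314.2 mm².
Per-bolt design strength φR_n = 0.75 × 469 × 314.2 × 2 / 1000 = 221 kN.
n ≥ 1940 / 221 = 8.778 → use 9 bolts.

9 bolts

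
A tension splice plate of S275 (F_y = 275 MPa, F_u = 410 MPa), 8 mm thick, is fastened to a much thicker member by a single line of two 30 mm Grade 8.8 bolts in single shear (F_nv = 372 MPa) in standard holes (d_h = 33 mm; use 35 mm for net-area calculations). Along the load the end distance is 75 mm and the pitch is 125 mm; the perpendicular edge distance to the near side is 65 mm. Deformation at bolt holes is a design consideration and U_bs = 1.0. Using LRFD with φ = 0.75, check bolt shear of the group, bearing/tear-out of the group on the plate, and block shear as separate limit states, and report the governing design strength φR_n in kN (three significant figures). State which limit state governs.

Bolt shear: A_b = π·30²/4 = 706.9 mm²; R_n = 372 × 706.9 × 2 × 1 / 1000 = 525.9 kN → 0.75 × 525.9 = 394 kN.
Bearing: edge l_c = 58.5, r_n = 230.3 kN; interior l_c = 92, r_n = 236.2 kN; R_n = 230.3 + 1·236.2 = 466.4 kN → 350 kN.
Block shear: A_gv = 1600, A_nv = 1180, A_nt = 380 mm²; R_n = min(0.6F_uA_nv, 0.6F_yA_gv) + U_bs·F_u·A_nt = 419.8 kN → 315 kN.
Block shear governs: 315 kN.

315 kN (block shear governs)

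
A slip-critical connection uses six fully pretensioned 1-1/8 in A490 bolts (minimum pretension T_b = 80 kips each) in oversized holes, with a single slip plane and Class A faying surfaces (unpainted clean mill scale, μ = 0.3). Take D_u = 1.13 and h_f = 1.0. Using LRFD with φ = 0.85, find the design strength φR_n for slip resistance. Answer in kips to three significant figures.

R_n = μ · D_u · h_f · T_b · n_s · n_b = 0.3 × 1.13 × 1.0 × 80 × 1 × 6 = 162.7 kips.
Design strength φR_n = 0.85 × 162.7 = 138 kips.

138 kips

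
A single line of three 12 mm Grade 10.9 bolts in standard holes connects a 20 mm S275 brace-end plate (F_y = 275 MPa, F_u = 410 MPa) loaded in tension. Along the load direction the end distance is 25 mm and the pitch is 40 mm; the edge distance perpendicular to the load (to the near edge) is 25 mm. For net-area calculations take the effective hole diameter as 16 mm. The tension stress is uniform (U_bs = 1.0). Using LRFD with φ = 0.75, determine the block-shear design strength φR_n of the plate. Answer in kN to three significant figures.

Shear plane L_v = 25 + 2·40 = 105 mm; A_gv = 105 × 20 = 2100 mm².
A_nv = (105 − 2.5·16) × 20 = 1300 mm².
A_nt = (25 − 0.5·16) × 20 = 340 mm².
0.6 F_u A_nv = 319.8 kN; 0.6 F_y A_gv = 346.5 kN → shear rupture governs the shear term.
R_n = 319.8 + 1.0 × 410 × 340 / 1000 = 459.2 kN.
Design strength φR_n = 0.75 × 459.2 = 344 kN.

344 kN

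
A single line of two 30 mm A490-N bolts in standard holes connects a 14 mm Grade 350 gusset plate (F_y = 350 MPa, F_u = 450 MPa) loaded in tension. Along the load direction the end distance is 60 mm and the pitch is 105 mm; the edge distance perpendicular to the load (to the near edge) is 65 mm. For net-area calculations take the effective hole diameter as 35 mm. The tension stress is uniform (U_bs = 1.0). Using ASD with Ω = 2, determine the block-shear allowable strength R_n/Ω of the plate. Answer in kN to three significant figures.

Shear plane L_v = 60 + 1·105 = 165 mm; A_gv = 165 × 14 = 2310 mm².
A_nv = (165 − 1.5·35) × 14 = 1575 mm².
A_nt = (65 − 0.5·35) × 14 = 665 mm².
0.6 F_u A_nv = 425.2 kN; 0.6 F_y A_gv = 485.1 kN → shear rupture governs the shear term.
R_n = 425.2 + 1.0 × 450 × 665 / 1000 = 724.5 kN.
Allowable strength R_n/Ω = 724.5 / 2 = 362 kN.

362 kN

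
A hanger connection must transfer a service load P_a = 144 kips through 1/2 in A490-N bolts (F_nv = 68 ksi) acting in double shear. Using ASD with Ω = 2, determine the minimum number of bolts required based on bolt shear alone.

A_b = π·0.5²/4 = 0.1963 in².
Per-bolt allowable strength R_n/Ω = 68 × 0.1963 × 2 / 2 = 13.35 kips.
n ≥ 144 / 13.35 = 10.79 → use 11 bolts.

11 bolts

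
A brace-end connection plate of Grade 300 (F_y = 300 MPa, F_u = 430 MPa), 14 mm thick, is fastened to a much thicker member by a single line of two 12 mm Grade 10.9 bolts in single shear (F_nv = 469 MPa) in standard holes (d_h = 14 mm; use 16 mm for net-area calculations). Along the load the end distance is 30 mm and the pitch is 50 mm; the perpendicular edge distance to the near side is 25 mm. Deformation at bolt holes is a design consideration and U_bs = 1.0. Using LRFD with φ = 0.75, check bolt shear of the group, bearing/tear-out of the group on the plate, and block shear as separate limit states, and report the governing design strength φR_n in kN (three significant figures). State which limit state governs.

Bolt shear: A_b = π·12²/4 = 113.1 mm²; R_n = 469 × 113.1 × 2 × 1 / 1000 = 106.1 kN → 0.75 × 106.1 = 79.6 kN.
Bearing: edge l_c = 23, r_n = 166.2 kN; interior l_c = 36, r_n = 173.4 kN; R_n = 166.2 + 1·173.4 = 339.5 kN → 255 kN.
Block shear: A_gv = 1120, A_nv = 784, A_nt = 238 mm²; R_n = min(0.6F_uA_nv, 0.6F_yA_gv) + U_bs·F_u·A_nt = 303.9 kN → 228 kN.
Bolt shear governs: 79.6 kN.

79.6 kN (bolt shear governs)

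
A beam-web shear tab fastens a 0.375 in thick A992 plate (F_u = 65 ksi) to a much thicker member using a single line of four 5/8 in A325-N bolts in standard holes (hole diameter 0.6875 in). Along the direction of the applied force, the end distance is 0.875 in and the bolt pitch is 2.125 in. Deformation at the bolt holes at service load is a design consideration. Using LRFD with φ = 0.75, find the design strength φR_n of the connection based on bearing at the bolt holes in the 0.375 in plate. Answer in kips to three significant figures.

93.9 kips

Per bolt r_n = 1.2 l_c t F_u ≤ 2.4 d t F_u; upper limit = 2.4 × 0.625 × 0.375 × 65 = 36.56 kips.
Edge bolt: l_c = 0.875 − 0.6875/2 = 0.5312 in → 1.2 × 0.5312 × 0.375 × 65 = 15.54 → r_n = 15.54 kips.
Interior bolts: l_c = 2.125 − 0.6875 = 1.438 in → 1.2 × 1.438 × 0.375 × 65 = 42.05 → r_n = 36.56 kips.
R_n = 1 × 15.54 + 3 × 36.56 = 125.2 kips.
Design strength φR_n = 0.75 × 125.2 = 93.9 kips.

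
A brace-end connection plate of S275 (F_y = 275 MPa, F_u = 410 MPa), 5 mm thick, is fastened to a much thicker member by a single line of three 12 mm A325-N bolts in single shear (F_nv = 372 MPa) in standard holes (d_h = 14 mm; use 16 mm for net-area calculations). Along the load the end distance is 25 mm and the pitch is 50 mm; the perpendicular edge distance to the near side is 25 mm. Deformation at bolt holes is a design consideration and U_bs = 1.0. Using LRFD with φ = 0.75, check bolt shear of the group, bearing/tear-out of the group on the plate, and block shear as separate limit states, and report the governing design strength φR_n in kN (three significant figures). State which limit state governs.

Bolt shear: A_b = π·12²/4 = 113.1 mm²; R_n = 372 × 113.1 × 3 × 1 / 1000 = 126.2 kN → 0.75 × 126.2 = 94.7 kN.
Bearing: edge l_c = 18, r_n = 44.28 kN; interior l_c = 36, r_n = 59.04 kN; R_n = 44.28 + 2·59.04 = 162.4 kN → 122 kN.
Block shear: A_gv = 625, A_nv = 425, A_nt = 85 mm²; R_n = min(0.6F_uA_nv, 0.6F_yA_gv) + U_bs·F_u·A_nt = 138 kN → 103 kN.
Bolt shear governs: 94.7 kN.

94.7 kN (bolt shear governs)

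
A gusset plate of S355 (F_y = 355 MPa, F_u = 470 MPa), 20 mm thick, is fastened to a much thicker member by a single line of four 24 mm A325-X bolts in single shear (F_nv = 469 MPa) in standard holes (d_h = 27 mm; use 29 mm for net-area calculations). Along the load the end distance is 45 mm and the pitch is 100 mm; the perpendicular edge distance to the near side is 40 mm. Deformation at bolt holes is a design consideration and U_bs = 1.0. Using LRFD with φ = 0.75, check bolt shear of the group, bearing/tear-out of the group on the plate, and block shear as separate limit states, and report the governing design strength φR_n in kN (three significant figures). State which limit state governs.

Bolt shear: A_b = π·24²/4 = 452.4 mm²; R_n = 469 × 452.4 × 4 × 1 / 1000 = 848.7 kN → 0.75 × 848.7 = 637 kN.
Bearing: edge l_c = 31.5, r_n = 355.3 kN; interior l_c = 73, r_n = 541.4 kN; R_n = 355.3 + 3·541.4 = 1980 kN → 1480 kN.
Block shear: A_gv = 6900, A_nv = 4870, A_nt = 510 mm²; R_n = min(0.6F_uA_nv, 0.6F_yA_gv) + U_bs·F_u·A_nt = 1613 kN → 1210 kN.
Bolt shear governs: 637 kN.

637 kN (bolt shear governs)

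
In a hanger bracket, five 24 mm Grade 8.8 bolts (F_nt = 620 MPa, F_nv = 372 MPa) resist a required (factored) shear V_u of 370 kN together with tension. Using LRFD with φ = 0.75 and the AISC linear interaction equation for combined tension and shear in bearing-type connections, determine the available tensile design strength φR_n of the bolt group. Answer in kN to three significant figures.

A_b = π·24²/4 = 452.4 mm²; f_rv = 370 × 1000 / (5 × 452.4) = 163.6 MPa.
F'_nt = 1.3 F_nt − (F_nt / φF_nv) f_rv = 1.3·620 − (620/(0.75·372))·163.6 = 442.5 MPa, capped at F_nt → F'_nt = 442.5 MPa.
R_n = F'_nt · A_b · n = 442.5 × 452.4 × 5 / 1000 = 1001 kN.
Design strength φR_n = 0.75 × 1001 = 751 kN.

751 kN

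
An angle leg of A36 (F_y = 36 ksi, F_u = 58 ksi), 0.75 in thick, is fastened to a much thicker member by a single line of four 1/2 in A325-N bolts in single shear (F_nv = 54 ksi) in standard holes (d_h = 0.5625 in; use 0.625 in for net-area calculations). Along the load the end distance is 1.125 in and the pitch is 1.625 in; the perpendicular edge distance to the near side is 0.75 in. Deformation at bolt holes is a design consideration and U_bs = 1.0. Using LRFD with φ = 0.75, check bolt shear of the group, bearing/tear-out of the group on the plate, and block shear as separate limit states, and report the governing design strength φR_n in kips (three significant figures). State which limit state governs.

Bolt shear: A_b = π·0.5²/4 = 0.1963 in²; R_n = 54 × 0.1963 × 4 × 1 = 42.41 kips → 0.75 × 42.41 = 31.8 kips.
Bearing: edge l_c = 0.8438, r_n = 44.04 kips; interior l_c = 1.062, r_n = 52.2 kips; R_n = 44.04 + 3·52.2 = 200.6 kips → 150 kips.
Block shear: A_gv = 4.5, A_nv = 2.859, A_nt = 0.3281 in²; R_n = min(0.6F_uA_nv, 0.6F_yA_gv) + U_bs·F_u·A_nt = 116.2 kips → 87.2 kips.
Bolt shear governs: 31.8 kips.

31.8 kips (bolt shear governs)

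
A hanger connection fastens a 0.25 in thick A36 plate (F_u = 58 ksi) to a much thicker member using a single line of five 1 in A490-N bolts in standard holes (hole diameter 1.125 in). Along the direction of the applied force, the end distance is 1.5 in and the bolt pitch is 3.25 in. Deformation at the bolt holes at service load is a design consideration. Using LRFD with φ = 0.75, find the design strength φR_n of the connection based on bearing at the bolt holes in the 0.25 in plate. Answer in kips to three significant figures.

Per bolt r_n = 1.2 l_c t F_u ≤ 2.4 d t F_u; upper limit = 2.4 × 1 × 0.25 × 58 = 34.8 kips.
Edge bolt: l_c = 1.5 − 1.125/2 = 0.9375 in → 1.2 × 0.9375 × 0.25 × 58 = 16.31 → r_n = 16.31 kips.
Interior bolts: l_c = 3.25 − 1.125 = 2.125 in → 1.2 × 2.125 × 0.25 × 58 = 36.97 → r_n = 34.8 kips.
R_n = 1 × 16.31 + 4 × 34.8 = 155.5 kips.
Design strength φR_n = 0.75 × 155.5 = 117 kips.

117 kips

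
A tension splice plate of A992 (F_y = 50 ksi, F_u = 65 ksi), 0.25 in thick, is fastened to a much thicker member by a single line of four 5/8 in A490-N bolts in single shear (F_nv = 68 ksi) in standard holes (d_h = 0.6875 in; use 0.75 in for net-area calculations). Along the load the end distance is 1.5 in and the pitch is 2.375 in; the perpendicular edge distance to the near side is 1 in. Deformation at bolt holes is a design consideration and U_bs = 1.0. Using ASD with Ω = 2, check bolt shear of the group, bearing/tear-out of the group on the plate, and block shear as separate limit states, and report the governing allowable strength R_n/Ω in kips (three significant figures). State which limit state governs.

34.3 kips (block shear governs)

Bolt shear: A_b = π·0.625²/4 = 0.3068 in²; R_n = 68 × 0.3068 × 4 × 1 = 83.45 kips → 83.45 / 2 = 41.7 kips.
Bearing: edge l_c = 1.156, r_n = 22.55 kips; interior l_c = 1.688, r_n = 24.38 kips; R_n = 22.55 + 3·24.38 = 95.67 kips → 47.8 kips.
Block shear: A_gv = 2.156, A_nv = 1.5, A_nt = 0.1562 in²; R_n = min(0.6F_uA_nv, 0.6F_yA_gv) + U_bs·F_u·A_nt = 68.66 kips → 34.3 kips.
Block shear governs: 34.3 kips.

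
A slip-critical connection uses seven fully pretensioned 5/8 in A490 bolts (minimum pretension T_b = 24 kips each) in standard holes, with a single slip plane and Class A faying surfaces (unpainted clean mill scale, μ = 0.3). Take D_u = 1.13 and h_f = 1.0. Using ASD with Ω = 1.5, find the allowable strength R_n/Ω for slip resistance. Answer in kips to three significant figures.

R_n = μ · D_u · h_f · T_b · n_s · n_b = 0.3 × 1.13 × 1.0 × 24 × 1 × 7 = 56.95 kips.
Allowable strength R_n/Ω = 56.95 / 1.5 = 38 kips.

38 kips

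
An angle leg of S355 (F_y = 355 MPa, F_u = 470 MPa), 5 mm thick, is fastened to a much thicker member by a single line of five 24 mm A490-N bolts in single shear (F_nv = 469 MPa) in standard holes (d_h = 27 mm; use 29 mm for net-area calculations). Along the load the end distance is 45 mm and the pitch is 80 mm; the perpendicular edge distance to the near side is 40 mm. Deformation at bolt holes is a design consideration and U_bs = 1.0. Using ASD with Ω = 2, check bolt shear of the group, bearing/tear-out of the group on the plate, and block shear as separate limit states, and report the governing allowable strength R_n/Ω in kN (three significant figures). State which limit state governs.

Bolt shear: A_b = π·24²/4 = 452.4 mm²; R_n = 469 × 452.4 × 5 × 1 / 1000 = 1061 kN → 1061 / 2 = 530 kN.
Bearing: edge l_c = 31.5, r_n = 88.83 kN; interior l_c = 53, r_n = 135.4 kN; R_n = 88.83 + 4·135.4 = 630.3 kN → 315 kN.
Block shear: A_gv = 1825, A_nv = 1172, A_nt = 127.5 mm²; R_n = min(0.6F_uA_nv, 0.6F_yA_gv) + U_bs·F_u·A_nt = 390.6 kN → 195 kN.
Block shear governs: 195 kN.

195 kN (block shear governs)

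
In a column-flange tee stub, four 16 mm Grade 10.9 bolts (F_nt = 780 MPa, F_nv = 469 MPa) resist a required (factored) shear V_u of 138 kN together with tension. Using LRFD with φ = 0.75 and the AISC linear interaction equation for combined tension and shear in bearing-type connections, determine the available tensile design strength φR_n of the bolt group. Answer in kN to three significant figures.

382 kN

A_b = π·16²/4 = 201.1 mm²; f_rv = 138 × 1000 / (4 × 201.1) = 171.6 MPa.
F'_nt = 1.3 F_nt − (F_nt / φF_nv) f_rv = 1.3·780 − (780/(0.75·469))·171.6 = 633.5 MPa, capped at F_nt → F'_nt = 633.5 MPa.
R_n = F'_nt · A_b · n = 633.5 × 201.1 × 4 / 1000 = 509.5 kN.
Design strength φR_n = 0.75 × 509.5 = 382 kN.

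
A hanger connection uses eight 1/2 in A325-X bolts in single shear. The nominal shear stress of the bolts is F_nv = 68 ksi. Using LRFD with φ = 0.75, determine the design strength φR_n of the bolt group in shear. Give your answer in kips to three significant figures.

80.1 kips

A_b = π × 0.5² / 4 = 0.1963 in².
R_n = F_nv · A_b · n · n_s = 68 × 0.1963 × 8 × 1 = 106.8 kips.
Design strength φR_n = 0.75 × 106.8 = 80.1 kips.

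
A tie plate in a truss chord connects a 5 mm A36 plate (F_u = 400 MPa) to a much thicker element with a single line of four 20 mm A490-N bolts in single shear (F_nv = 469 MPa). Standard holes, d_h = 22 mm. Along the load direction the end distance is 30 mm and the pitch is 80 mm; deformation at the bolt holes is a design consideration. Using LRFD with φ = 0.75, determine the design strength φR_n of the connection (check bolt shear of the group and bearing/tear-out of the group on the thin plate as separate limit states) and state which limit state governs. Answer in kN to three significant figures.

250 kN (bearing governs)

Bolt shear: A_b = π·20²/4 = 314.2 mm²; R_n = 469 × 314.2 × 4 × 1 / 1000 = 589.4 kN → 0.75 × 589.4 = 442 kN.
Bearing (1.2 l_c t F_u ≤ 2.4 d t F_u): upper limit = 2.4·20·5·400 / 1000 = 96 kN.
  Edge l_c = 30 − 22/2 = 19 → r_n = 45.6 kN; interior l_c = 80 − 22 = 58 → r_n = 96 kN.
  R_n,bearing = 1·45.6 + 3·96 = 333.6 kN → 0.75 × 333.6 = 250 kN.
Bearing governs: 250 kN.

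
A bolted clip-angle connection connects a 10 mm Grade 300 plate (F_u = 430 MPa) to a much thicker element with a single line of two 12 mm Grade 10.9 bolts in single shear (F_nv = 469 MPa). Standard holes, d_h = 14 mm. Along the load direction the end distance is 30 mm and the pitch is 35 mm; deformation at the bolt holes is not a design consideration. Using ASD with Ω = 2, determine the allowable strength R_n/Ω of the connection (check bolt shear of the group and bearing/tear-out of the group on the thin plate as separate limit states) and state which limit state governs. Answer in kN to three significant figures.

Bolt shear: A_b = π·12²/4 = 113.1 mm²; R_n = 469 × 113.1 × 2 × 1 / 1000 = 106.1 kN → 106.1 / 2 = 53 kN.
Bearing (1.5 l_c t F_u ≤ 3.0 d t F_u): upper limit = 3.0·12·10·430 / 1000 = 154.8 kN.
  Edge l_c = 30 − 14/2 = 23 → r_n = 148.3 kN; interior l_c = 35 − 14 = 21 → r_n = 135.4 kN.
  R_n,bearing = 1·148.3 + 1·135.4 = 283.8 kN → 283.8 / 2 = 142 kN.
Bolt shear governs: 53 kN.

53 kN (bolt shear governs)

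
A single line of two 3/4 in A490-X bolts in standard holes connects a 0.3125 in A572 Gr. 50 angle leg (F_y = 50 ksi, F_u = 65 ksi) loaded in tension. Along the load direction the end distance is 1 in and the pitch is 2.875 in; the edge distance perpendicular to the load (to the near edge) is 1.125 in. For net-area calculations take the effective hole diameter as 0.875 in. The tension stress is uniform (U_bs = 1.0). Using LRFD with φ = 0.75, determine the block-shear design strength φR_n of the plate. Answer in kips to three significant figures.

33.9 kips

Shear plane L_v = 1 + 1·2.875 = 3.875 in; A_gv = 3.875 × 0.3125 = 1.211 in².
A_nv = (3.875 − 1.5·0.875) × 0.3125 = 0.8008 in².
A_nt = (1.125 − 0.5·0.875) × 0.3125 = 0.2148 in².
0.6 F_u A_nv = 31.23 kips; 0.6 F_y A_gv = 36.33 kips → shear rupture governs the shear term.
R_n = 31.23 + 1.0 × 65 × 0.2148 = 45.2 kips.
Design strength φR_n = 0.75 × 45.2 = 33.9 kips.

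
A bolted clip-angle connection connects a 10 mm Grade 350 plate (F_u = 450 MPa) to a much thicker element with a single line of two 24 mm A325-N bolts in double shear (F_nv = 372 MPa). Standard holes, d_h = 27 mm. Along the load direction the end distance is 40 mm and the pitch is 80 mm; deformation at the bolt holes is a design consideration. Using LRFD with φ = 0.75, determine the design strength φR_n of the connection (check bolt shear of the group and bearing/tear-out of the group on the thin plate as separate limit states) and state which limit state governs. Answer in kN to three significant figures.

302 kN (bearing governs)

Bolt shear: A_b = π·24²/4 = 452.4 mm²; R_n = 372 × 452.4 × 2 × 2 / 1000 = 673.2 kN → 0.75 × 673.2 = 505 kN.
Bearing (1.2 l_c t F_u ≤ 2.4 d t F_u): upper limit = 2.4·24·10·450 / 1000 = 259.2 kN.
  Edge l_c = 40 − 27/2 = 26.5 → r_n = 143.1 kN; interior l_c = 80 − 27 = 53 → r_n = 259.2 kN.
  R_n,bearing = 1·143.1 + 1·259.2 = 402.3 kN → 0.75 × 402.3 = 302 kN.
Bearing governs: 302 kN.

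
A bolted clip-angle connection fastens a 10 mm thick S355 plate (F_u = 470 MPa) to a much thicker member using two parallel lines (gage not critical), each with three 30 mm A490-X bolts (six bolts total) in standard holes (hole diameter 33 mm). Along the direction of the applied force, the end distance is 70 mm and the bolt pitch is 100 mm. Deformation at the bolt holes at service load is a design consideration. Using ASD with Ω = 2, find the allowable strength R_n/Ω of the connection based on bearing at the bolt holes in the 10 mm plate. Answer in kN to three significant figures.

979 kN

Per bolt r_n = 1.2 l_c t F_u ≤ 2.4 d t F_u; upper limit = 2.4 × 30 × 10 × 470 / 1000 = 338.4 kN.
Edge bolt: l_c = 70 − 33/2 = 53.5 mm → 1.2 × 53.5 × 10 × 470 / 1000 = 301.7 → r_n = 301.7 kN.
Interior bolts: l_c = 100 − 33 = 67 mm → 1.2 × 67 × 10 × 470 / 1000 = 377.9 → r_n = 338.4 kN.
R_n = 2 × 301.7 + 4 × 338.4 = 1957 kN.
Allowable strength R_n/Ω = 1957 / 2 = 979 kN.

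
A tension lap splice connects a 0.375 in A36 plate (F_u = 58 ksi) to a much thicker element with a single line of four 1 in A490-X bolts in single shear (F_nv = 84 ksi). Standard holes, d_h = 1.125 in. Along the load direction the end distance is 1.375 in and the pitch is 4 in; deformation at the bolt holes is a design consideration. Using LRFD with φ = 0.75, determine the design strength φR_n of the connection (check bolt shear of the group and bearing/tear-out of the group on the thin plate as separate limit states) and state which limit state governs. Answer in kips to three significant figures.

133 kips (bearing governs)

Bolt shear: A_b = π·1²/4 = 0.7854 in²; R_n = 84 × 0.7854 × 4 × 1 = 263.9 kips → 0.75 × 263.9 = 198 kips.
Bearing (1.2 l_c t F_u ≤ 2.4 d t F_u): upper limit = 2.4·1·0.375·58 = 52.2 kips.
  Edge l_c = 1.375 − 1.125/2 = 0.8125 → r_n = 21.21 kips; interior l_c = 4 − 1.125 = 2.875 → r_n = 52.2 kips.
  R_n,bearing = 1·21.21 + 3·52.2 = 177.8 kips → 0.75 × 177.8 = 133 kips.
Bearing governs: 133 kips.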